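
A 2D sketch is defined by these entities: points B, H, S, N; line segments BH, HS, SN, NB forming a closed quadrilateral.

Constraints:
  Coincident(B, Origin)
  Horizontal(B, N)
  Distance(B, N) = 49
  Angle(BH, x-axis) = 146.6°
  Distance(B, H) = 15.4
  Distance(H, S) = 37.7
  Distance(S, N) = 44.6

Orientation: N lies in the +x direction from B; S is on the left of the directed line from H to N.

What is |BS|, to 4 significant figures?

35.67

B is at the origin; BN is horizontal with |BN| = 49.0 and N in +x, so N = (49.0, 0). BH runs at 146.6° with |BH| = 15.4, so H = (-12.86, 8.477). S is determined by |HS| = 37.7 and |SN| = 44.6 together: it lies at the intersection of circle(H, 37.7) and circle(N, 44.6). With |HN| = 62.43, the foot of the radical line on HN is 26.67 from H and the perpendicular offset is √(37.7² − 26.67²) = 26.65. Taking the left-of-HN solution: S = (17.18, 31.26).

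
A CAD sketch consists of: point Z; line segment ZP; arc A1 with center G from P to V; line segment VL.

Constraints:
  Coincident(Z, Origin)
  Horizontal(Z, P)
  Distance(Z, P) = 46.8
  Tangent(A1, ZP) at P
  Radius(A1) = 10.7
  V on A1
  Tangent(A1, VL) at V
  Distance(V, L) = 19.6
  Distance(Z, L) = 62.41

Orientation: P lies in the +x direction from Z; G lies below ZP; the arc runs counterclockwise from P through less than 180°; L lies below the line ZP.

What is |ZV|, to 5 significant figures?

43.517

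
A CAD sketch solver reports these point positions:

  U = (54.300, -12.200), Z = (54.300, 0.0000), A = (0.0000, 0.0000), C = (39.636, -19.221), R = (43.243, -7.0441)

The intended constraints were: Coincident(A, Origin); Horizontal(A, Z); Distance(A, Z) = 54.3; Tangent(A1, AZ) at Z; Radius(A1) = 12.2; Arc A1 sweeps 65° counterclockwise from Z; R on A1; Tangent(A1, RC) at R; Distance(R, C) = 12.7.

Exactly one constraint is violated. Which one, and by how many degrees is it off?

Tangent(A1, RC) at R — off by 8.50°.

A = (0.00, 0.00) ✓; A.y = 0.00, Z.y = 0.00 ✓; |AZ| = 54.30 ✓; ∠(UZ, ZA) = 90.00° ✓; |UZ| = 12.20 ✓; bearing(U→R) − bearing(U→Z) = 65.00° ✓; |UR| = 12.20 ✓; ∠(UR, RC) = 81.50° ✗; |RC| = 12.70 ✓.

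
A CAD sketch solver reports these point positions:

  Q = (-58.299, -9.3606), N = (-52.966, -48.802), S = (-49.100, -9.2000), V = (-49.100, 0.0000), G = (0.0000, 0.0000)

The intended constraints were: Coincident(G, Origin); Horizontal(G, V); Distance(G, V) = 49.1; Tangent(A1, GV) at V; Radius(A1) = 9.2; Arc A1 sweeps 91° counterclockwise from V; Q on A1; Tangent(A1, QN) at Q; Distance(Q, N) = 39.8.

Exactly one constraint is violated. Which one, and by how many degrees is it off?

Tangent(A1, QN) at Q — off by 6.70°.

G = (0.00, 0.00) ✓; G.y = 0.00, V.y = 0.00 ✓; |GV| = 49.10 ✓; ∠(SV, VG) = 90.00° ✓; |SV| = 9.200 ✓; bearing(S→Q) − bearing(S→V) = 91.00° ✓; |SQ| = 9.200 ✓; ∠(SQ, QN) = 83.30° ✗; |QN| = 39.80 ✓.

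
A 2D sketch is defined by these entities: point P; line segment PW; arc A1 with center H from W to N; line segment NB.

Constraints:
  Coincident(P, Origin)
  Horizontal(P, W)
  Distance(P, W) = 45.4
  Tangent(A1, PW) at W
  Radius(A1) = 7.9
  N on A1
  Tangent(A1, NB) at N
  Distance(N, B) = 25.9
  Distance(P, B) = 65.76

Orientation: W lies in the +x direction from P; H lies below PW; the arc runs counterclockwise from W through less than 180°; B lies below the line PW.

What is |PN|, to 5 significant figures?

41.805

Checks: |HN| = 7.900 ✓; ∠(HN, NB) = 90.00° ✓; |NB| = 25.90 ✓; |PB| = 65.76 ✓.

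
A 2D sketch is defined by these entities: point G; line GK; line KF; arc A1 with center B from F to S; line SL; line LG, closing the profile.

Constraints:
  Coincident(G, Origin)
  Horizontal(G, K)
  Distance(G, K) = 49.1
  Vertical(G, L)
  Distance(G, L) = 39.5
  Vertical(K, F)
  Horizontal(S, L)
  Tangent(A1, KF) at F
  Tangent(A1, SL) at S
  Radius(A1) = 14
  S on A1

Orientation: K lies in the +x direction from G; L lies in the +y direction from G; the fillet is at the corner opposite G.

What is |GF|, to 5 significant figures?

55.327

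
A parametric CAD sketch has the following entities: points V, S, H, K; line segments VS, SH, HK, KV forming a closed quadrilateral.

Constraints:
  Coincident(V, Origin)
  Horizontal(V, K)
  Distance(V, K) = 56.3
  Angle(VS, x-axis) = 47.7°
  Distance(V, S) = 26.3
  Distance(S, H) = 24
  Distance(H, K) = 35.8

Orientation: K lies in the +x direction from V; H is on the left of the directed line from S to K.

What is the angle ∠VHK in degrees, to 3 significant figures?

80.7°

V is at the origin; VK is horizontal with |VK| = 56.3 and K in +x, so K = (56.3, 0). VS runs at 47.7° with |VS| = 26.3, so S = (17.7, 19.5). H is determined by |SH| = 24.0 and |HK| = 35.8 together: it lies at the intersection of circle(S, 24.0) and circle(K, 35.8). With |SK| = 43.2, the foot of the radical line on SK is 13.4 from S and the perpendicular offset is √(24.0² − 13.4²) = 19.9. Taking the left-of-SK solution: H = (38.7, 31.2).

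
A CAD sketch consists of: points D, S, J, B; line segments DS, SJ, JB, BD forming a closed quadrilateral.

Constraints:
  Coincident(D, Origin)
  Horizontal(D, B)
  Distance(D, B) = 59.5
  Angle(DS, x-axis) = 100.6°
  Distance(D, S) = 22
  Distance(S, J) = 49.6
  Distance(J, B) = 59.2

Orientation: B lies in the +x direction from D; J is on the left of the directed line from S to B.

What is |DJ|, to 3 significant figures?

63.3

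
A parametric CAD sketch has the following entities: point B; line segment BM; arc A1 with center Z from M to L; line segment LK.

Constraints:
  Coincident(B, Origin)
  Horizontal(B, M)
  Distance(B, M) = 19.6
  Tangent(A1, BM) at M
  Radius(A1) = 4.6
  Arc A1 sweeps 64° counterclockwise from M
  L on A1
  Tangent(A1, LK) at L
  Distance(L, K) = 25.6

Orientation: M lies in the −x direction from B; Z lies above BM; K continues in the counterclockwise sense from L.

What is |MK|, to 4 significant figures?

29.85

B is at the origin; BM is horizontal with |BM| = 19.6 and M on the −x side, so M = (-19.60, 0.000). Since A1 is tangent to BM there, ZM ⟂ BM, so Z = M + (0, 4.6) = (-19.60, 4.600). On A1, M sits at bearing -90° from Z; a 64° counterclockwise sweep puts L at bearing -26°, so L = Z + 4.6·(cos -26°, sin -26°) = (-15.47, 2.583). Tangency of A1 to LK means the radius ZL is perpendicular to LK, so LK runs along (−sin -26°, cos -26°); with |LK| = 25.6, K = (-4.243, 25.59). Then |MK| = |K − M| = 29.85.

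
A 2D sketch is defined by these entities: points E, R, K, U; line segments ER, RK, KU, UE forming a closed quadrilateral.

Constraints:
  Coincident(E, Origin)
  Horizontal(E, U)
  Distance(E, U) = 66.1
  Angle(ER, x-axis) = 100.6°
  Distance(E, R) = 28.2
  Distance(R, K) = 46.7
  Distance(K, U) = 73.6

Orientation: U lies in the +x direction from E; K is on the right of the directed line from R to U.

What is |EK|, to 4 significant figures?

19.63

Checks: |RK| = 46.70 ✓; |KU| = 73.60 ✓.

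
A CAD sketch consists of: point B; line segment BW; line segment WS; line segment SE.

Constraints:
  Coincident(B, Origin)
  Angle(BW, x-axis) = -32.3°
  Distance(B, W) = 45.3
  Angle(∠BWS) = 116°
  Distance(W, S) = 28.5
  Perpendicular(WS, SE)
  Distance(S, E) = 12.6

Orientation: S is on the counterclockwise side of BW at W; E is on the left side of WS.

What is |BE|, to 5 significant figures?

55.937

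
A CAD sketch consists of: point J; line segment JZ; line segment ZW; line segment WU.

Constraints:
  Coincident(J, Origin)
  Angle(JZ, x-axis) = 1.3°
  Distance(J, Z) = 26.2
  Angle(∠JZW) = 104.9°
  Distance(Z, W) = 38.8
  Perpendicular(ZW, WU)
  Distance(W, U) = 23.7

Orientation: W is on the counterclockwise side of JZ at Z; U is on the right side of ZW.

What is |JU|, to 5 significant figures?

66.906

J is at the origin; JZ runs at 1.3° with length 26.2, so Z = 26.2·(cos 1.3°, sin 1.3°) = (26.193, 0.59441). ∠JZW = 104.9°, so ZW runs at 1.3° + (180° − 104.9°) = 76.400° from the x-axis; with |ZW| = 38.8, W = Z + 38.8·(cos 76.400°, sin 76.400°) = (35.317, 38.306). ZW is perpendicular to WU; with |WU| = 23.7 on the right of ZW, U = W + 23.7·(0.97196, -0.23514) = (58.352, 32.734). Then |JU| = |U − J| = 66.906.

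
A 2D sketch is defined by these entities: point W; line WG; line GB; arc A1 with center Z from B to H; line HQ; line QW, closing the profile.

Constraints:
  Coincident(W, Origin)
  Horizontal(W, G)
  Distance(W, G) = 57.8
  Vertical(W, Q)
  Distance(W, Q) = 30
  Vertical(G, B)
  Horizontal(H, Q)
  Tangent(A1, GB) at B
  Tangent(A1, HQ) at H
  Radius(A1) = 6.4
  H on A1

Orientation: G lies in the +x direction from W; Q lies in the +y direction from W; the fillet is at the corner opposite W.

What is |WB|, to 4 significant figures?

62.43

The virtual corner opposite W is at (57.80, 30.00). Since A1 is tangent to GB there, ZB ⟂ GB and tangency of A1 to HQ means the radius ZH is perpendicular to HQ, with radius 6.4, so the center Z sits 6.4 in from both sides at Z = (51.40, 23.60). That places the tangent points at B = (57.80, 23.60) on GB and H = (51.40, 30.00) on HQ. Then |WB| = |B − W| = 62.43.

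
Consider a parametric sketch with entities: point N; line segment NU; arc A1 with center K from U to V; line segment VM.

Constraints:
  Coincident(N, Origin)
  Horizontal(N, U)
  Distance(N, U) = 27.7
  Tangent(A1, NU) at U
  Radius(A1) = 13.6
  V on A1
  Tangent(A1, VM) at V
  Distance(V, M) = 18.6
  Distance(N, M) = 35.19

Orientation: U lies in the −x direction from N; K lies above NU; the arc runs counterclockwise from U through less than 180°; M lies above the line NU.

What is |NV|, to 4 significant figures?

19.61

Checks: |KV| = 13.60 ✓; ∠(KV, VM) = 90.00° ✓; |VM| = 18.60 ✓; |NM| = 35.19 ✓.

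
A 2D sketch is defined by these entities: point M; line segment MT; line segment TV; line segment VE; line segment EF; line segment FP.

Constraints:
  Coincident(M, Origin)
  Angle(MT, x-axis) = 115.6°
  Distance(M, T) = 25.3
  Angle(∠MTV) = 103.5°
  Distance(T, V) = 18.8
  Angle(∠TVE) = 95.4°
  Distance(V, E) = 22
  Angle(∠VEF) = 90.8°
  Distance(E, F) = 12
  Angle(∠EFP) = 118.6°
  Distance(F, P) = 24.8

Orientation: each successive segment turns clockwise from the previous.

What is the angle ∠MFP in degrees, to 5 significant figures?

60.597°

M is at the origin; MT runs at 115.6° with length 25.3, so T = (-10.932, 22.816). ∠MTV = 103.5° gives TV at 39.100° from the x-axis; with |TV| = 18.8, V = (3.6579, 34.673). ∠TVE = 95.4° gives VE at -45.500° from the x-axis; with |VE| = 22.0, E = (19.078, 18.982). ∠VEF = 90.8° gives EF at -134.70° from the x-axis; with |EF| = 12.0, F = (10.637, 10.452). ∠EFP = 118.6° gives FP at 163.90° from the x-axis; with |FP| = 24.8, P = (-13.190, 17.329). Then cos ∠MFP = FM·FP / (|FM||FP|), giving 60.597°.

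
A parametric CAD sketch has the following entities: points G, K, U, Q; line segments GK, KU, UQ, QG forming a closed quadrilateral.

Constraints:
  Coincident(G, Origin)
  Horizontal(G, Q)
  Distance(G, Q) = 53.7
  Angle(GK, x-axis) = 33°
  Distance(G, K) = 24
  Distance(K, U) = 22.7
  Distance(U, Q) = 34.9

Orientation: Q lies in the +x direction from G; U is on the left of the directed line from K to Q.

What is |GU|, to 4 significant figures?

46.33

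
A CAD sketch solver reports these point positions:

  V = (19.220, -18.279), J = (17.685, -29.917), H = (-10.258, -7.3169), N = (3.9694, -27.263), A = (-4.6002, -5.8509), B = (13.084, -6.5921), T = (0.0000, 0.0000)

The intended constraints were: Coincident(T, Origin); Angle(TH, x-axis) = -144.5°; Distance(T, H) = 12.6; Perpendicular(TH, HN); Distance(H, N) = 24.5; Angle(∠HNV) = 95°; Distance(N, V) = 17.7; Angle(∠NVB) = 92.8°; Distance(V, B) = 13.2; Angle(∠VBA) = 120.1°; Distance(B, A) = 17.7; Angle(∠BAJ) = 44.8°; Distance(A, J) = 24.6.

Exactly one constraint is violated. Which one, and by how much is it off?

Distance(A, J) = 24.6 — off by 8.20.

T = (0.00, 0.00) ✓; TH at -144.5° ✓; |TH| = 12.60 ✓; ∠(TH, HN) = 90.00° ✓; |HN| = 24.50 ✓; ∠HNV = 95.00° ✓; |NV| = 17.70 ✓; ∠NVB = 92.80° ✓; |VB| = 13.20 ✓; ∠VBA = 120.1° ✓; |BA| = 17.70 ✓; ∠BAJ = 44.80° ✓; |AJ| = 32.80 ✗.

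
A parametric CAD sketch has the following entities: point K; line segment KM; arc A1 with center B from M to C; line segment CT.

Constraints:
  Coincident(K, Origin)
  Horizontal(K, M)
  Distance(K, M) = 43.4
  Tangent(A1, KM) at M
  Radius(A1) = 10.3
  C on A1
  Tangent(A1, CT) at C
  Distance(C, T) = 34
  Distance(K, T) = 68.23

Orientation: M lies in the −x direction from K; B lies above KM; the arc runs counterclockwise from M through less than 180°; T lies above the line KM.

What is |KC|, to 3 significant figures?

37.8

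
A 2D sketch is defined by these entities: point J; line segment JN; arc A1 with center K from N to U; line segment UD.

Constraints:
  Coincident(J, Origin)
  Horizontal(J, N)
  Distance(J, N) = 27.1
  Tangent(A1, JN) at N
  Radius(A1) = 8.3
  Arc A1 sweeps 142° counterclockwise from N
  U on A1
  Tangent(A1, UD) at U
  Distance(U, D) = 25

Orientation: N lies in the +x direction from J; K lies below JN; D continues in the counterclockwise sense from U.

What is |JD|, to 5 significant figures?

51.498

J is at the origin; JN is horizontal with |JN| = 27.1 and N on the +x side, so N = (27.100, 0.0000). The tangent condition forces KN to be normal to JN, so K = N + (0, -8.3) = (27.100, -8.3000). On A1, N sits at bearing 90° from K; a 142° counterclockwise sweep puts U at bearing 232°, so U = K + 8.3·(cos 232°, sin 232°) = (21.990, -14.840). A1 meets UD tangentially, so KU is at right angles to UD, so UD runs along (−sin 232°, cos 232°); with |UD| = 25.0, D = (41.690, -30.232). Then |JD| = |D − J| = 51.498.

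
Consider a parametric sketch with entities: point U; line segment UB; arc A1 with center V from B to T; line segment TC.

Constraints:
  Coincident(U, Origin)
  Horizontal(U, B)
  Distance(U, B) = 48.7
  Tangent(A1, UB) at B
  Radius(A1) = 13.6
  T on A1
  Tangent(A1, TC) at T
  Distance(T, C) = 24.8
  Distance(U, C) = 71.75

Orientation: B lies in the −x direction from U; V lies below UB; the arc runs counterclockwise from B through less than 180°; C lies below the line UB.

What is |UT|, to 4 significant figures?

64.00

U is at the origin; UB is horizontal with |UB| = 48.7 and B on the −x side, so B = (-48.70, 0.000). The tangent condition forces VB to be normal to UB, so V = B + (0, -13.6) = (-48.70, -13.60). Since VT ⟂ TC (tangency), |VC| = √(13.6² + 24.8²) = 28.28 regardless of where T sits on A1. So C lies on both circle(U, 71.75) and circle(V, 28.28); the below-UB intersection is C = (-59.83, -39.60). T is the foot of the tangent from C: T = (-62.24, -14.92).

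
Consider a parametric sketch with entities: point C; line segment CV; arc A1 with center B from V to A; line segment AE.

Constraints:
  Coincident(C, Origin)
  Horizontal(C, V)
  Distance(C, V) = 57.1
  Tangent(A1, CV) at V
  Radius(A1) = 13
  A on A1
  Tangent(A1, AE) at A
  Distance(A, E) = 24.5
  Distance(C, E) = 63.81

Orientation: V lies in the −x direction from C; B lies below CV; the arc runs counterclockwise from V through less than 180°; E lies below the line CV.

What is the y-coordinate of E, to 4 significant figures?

-39.78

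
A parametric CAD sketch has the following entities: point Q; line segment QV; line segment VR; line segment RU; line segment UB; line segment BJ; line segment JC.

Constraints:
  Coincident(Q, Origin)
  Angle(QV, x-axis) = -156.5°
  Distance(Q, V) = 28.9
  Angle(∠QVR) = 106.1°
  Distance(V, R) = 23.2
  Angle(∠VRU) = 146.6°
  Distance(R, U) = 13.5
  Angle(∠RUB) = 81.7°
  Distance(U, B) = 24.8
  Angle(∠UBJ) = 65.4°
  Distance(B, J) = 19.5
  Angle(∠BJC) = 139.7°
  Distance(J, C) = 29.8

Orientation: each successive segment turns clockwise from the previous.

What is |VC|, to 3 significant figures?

27.7

∠UBJ = 65.4° gives BJ at -117° from the x-axis; with |BJ| = 19.5, J = (-26.7, 1.44). ∠BJC = 139.7° gives JC at -157° from the x-axis; with |JC| = 29.8, C = (-54.2, -10.2). Then |VC| = |C − V| = 27.7.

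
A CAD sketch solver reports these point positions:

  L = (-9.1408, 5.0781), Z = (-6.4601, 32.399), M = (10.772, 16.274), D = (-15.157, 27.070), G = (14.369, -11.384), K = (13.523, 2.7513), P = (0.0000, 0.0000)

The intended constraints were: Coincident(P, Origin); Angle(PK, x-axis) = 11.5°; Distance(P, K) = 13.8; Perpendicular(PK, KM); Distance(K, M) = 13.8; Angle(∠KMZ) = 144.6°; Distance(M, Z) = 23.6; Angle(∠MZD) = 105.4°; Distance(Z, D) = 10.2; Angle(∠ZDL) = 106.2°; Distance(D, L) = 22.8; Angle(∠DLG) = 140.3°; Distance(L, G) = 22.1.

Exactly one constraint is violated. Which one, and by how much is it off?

Distance(L, G) = 22.1 — off by 6.60.

P = (0.00, 0.00) ✓; PK at 11.50° ✓; |PK| = 13.80 ✓; ∠(PK, KM) = 90.00° ✓; |KM| = 13.80 ✓; ∠KMZ = 144.6° ✓; |MZ| = 23.60 ✓; ∠MZD = 105.4° ✓; |ZD| = 10.20 ✓; ∠ZDL = 106.2° ✓; |DL| = 22.80 ✓; ∠DLG = 140.3° ✓; |LG| = 28.70 ✗.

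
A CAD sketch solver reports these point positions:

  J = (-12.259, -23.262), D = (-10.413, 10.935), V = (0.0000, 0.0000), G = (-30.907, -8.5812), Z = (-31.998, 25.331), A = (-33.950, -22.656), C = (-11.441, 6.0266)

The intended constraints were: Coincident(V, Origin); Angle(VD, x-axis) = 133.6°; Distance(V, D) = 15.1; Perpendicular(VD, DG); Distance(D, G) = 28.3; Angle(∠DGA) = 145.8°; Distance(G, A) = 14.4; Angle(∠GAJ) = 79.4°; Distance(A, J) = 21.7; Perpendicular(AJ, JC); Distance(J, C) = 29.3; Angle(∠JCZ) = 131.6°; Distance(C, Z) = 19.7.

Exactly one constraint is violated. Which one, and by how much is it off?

Distance(C, Z) = 19.7 — off by 8.50.

V = (0.00, 0.00) ✓; VD at 133.6° ✓; |VD| = 15.10 ✓; ∠(VD, DG) = 90.00° ✓; |DG| = 28.30 ✓; ∠DGA = 145.8° ✓; |GA| = 14.40 ✓; ∠GAJ = 79.40° ✓; |AJ| = 21.70 ✓; ∠(AJ, JC) = 90.00° ✓; |JC| = 29.30 ✓; ∠JCZ = 131.6° ✓; |CZ| = 28.20 ✗.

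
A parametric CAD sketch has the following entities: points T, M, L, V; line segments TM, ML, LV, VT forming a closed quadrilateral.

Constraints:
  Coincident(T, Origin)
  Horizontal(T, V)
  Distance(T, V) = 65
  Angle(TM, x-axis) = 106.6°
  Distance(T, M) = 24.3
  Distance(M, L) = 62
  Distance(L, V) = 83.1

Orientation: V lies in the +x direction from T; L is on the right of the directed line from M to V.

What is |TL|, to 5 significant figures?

39.624

Checks: |ML| = 62.00 ✓; |LV| = 83.10 ✓.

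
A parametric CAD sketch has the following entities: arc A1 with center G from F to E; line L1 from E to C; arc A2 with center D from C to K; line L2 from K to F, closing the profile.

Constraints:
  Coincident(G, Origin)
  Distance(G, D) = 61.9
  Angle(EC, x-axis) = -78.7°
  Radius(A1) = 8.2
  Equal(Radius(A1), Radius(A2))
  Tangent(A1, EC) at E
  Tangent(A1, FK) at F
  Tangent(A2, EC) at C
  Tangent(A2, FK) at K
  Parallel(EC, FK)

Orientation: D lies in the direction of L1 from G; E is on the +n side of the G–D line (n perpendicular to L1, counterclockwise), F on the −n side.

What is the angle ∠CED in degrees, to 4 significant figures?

7.546°

The slot axis is L1's direction at -78.7°, so u = (cos -78.7°, sin -78.7°) = (0.1959, -0.9806) and n = (−sin -78.7°, cos -78.7°) = (0.9806, 0.1959). G is at the origin and D lies 61.9 along u from G, so D = 61.9·u = (12.13, -60.70). Tangency of A1 to both parallel lines with radius 8.2 puts E and F at G ± 8.2·n: E = (8.041, 1.607), F = (-8.041, -1.607). Equal radii place C and K the same way about D: C = D + 8.2·n = (20.17, -59.09), K = D − 8.2·n = (4.088, -62.31). Then cos ∠CED = EC·ED / (|EC||ED|), giving 7.546°.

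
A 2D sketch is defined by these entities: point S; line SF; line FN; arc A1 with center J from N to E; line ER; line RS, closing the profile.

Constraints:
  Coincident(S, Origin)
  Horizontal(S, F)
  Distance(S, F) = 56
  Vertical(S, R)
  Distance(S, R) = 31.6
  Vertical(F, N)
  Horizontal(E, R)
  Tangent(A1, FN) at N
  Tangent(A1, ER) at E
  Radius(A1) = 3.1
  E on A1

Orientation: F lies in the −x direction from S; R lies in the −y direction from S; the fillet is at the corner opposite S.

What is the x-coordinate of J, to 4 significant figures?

-52.90

S is at the origin; S and F share the same y with |SF| = 56.0 and F on the −x side, so F = (-56.00, 0.000). SR is vertical with |SR| = 31.6 and R on the −y side, so R = (0.000, -31.60). The virtual corner opposite S is at (-56.00, -31.60). The tangent condition forces JN to be normal to FN and tangency of A1 to ER means the radius JE is perpendicular to ER, with radius 3.1, so the center J sits 3.1 in from both sides at J = (-52.90, -28.50). So J.x = -52.90.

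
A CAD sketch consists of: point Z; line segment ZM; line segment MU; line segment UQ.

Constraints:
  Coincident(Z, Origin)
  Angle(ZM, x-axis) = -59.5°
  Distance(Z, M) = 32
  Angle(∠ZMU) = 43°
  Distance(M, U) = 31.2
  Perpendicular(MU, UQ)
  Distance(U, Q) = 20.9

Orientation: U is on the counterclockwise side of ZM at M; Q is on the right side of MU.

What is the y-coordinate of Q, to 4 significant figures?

-1.635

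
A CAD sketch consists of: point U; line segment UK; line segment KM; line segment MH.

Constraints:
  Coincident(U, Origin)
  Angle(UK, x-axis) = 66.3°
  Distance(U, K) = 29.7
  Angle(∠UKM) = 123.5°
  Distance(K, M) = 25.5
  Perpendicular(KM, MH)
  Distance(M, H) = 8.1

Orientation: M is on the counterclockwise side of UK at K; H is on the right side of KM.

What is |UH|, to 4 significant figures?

53.25

U is at the origin; UK runs at 66.3° with length 29.7, so K = 29.7·(cos 66.3°, sin 66.3°) = (11.94, 27.20). ∠UKM = 123.5°, so KM runs at 66.3° + (180° − 123.5°) = 122.8° from the x-axis; with |KM| = 25.5, M = K + 25.5·(cos 122.8°, sin 122.8°) = (-1.876, 48.63). KM is perpendicular to MH; with |MH| = 8.1 on the right of KM, H = M + 8.1·(0.8406, 0.5417) = (4.933, 53.02). Then |UH| = |H − U| = 53.25.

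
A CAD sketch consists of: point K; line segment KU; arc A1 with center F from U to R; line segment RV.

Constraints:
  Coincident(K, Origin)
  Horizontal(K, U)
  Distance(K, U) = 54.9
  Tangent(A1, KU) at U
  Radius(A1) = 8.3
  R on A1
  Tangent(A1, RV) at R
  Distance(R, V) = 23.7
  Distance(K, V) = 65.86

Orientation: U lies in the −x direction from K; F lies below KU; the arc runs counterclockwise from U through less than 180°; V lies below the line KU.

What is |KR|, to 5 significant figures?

63.779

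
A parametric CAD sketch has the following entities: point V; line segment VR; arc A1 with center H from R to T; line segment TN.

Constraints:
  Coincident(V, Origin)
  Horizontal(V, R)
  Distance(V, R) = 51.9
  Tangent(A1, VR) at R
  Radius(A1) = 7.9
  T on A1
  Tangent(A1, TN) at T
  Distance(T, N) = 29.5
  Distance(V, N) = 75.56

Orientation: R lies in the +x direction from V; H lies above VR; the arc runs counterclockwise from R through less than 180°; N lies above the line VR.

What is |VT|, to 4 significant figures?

59.80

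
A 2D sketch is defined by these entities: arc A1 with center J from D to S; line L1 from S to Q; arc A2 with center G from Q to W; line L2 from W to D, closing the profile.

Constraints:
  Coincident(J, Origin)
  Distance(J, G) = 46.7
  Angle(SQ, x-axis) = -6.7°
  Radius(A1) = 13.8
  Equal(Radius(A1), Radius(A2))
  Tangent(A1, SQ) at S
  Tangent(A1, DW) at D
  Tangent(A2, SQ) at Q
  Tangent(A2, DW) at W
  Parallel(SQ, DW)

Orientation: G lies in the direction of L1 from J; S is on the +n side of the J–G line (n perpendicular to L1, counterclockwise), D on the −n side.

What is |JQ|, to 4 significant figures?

48.70

Tangency of A1 to both parallel lines with radius 13.8 puts S and D at J ± 13.8·n: S = (1.610, 13.71), D = (-1.610, -13.71). Equal radii place Q and W the same way about G: Q = G + 13.8·n = (47.99, 8.257), W = G − 13.8·n = (44.77, -19.15). Then |JQ| = |Q − J| = 48.70.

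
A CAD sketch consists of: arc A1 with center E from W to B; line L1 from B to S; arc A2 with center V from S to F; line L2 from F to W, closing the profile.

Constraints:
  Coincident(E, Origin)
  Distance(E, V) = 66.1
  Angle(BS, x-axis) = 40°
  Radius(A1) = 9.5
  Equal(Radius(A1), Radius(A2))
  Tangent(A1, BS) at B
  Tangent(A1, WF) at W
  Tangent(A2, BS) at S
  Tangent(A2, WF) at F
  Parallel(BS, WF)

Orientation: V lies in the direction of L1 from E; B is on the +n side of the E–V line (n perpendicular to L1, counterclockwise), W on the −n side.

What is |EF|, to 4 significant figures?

66.78

The slot axis is L1's direction at 40.0°, so u = (cos 40.0°, sin 40.0°) = (0.7660, 0.6428) and n = (−sin 40.0°, cos 40.0°) = (-0.6428, 0.7660). E is at the origin and V lies 66.1 along u from E, so V = 66.1·u = (50.64, 42.49). Tangency of A1 to both parallel lines with radius 9.5 puts B and W at E ± 9.5·n: B = (-6.106, 7.277), W = (6.106, -7.277). Equal radii place S and F the same way about V: S = V + 9.5·n = (44.53, 49.77), F = V − 9.5·n = (56.74, 35.21). Then |EF| = |F − E| = 66.78.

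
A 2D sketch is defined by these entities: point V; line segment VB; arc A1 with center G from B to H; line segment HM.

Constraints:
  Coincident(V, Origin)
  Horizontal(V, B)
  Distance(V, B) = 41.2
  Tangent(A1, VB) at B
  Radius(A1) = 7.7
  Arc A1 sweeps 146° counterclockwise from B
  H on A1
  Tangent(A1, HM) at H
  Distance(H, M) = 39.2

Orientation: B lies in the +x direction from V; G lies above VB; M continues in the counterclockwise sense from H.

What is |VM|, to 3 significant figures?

38.3

V is at the origin; V and B share the same y with |VB| = 41.2 and B on the +x side, so B = (41.2, 0.00). Tangency of A1 to VB means the radius GB is perpendicular to VB, so G = B + (0, 7.7) = (41.2, 7.70). On A1, B sits at bearing -90° from G; a 146° counterclockwise sweep puts H at bearing 56°, so H = G + 7.7·(cos 56°, sin 56°) = (45.5, 14.1). The tangent condition forces GH to be normal to HM, so HM runs along (−sin 56°, cos 56°); with |HM| = 39.2, M = (13.0, 36.0). Then |VM| = |M − V| = 38.3.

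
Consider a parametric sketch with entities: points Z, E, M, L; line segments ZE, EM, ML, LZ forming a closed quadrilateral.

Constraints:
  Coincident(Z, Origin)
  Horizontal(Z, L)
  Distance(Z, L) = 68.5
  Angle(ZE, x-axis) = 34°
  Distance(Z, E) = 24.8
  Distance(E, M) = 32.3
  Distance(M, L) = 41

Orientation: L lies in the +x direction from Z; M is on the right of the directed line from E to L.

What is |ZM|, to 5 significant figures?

35.245

Checks: |EM| = 32.30 ✓; |ML| = 41.00 ✓.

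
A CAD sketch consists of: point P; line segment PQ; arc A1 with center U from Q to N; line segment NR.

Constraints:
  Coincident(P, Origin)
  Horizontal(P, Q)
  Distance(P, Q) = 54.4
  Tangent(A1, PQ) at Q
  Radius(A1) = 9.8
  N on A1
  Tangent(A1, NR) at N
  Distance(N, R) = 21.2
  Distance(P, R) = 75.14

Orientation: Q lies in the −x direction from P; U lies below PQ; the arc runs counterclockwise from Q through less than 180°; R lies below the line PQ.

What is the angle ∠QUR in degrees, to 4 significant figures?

137.8°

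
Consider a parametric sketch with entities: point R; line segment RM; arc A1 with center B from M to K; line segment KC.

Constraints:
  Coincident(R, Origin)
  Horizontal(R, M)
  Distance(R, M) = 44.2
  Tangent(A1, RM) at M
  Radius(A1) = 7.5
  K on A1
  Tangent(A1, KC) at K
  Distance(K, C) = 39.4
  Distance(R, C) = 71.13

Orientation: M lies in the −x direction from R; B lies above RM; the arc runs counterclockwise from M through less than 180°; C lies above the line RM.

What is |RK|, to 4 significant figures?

38.88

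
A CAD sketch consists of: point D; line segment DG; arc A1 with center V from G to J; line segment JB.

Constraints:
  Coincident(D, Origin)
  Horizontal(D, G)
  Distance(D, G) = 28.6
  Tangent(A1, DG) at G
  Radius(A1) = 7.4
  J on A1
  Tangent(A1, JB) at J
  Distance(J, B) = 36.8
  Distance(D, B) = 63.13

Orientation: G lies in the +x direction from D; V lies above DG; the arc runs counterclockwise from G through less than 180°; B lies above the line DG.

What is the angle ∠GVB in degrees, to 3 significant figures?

144°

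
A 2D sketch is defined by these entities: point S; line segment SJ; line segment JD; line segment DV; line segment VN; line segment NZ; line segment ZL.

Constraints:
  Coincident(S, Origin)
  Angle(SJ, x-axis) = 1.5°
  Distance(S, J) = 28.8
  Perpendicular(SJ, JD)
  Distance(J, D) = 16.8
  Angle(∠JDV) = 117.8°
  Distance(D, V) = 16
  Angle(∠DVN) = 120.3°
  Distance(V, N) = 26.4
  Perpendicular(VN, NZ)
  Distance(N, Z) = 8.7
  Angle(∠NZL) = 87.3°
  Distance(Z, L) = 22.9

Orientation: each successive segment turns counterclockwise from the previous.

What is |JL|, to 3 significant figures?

20.6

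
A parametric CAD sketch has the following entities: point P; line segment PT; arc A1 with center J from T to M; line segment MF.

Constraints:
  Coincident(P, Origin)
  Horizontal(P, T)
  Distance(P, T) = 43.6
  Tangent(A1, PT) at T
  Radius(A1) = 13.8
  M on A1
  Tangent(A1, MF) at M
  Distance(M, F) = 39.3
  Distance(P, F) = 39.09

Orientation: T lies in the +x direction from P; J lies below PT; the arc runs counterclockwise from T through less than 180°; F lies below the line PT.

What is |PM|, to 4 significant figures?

32.86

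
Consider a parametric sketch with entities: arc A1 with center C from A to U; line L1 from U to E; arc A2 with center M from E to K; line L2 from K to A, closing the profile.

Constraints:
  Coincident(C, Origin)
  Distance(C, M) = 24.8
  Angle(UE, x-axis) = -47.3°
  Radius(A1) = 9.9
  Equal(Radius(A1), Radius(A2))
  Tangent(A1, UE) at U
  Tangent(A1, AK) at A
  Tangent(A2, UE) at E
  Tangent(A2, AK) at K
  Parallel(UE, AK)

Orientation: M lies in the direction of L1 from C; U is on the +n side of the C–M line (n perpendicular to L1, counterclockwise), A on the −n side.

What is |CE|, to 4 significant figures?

26.70

The slot axis is L1's direction at -47.3°, so u = (cos -47.3°, sin -47.3°) = (0.6782, -0.7349) and n = (−sin -47.3°, cos -47.3°) = (0.7349, 0.6782). C is at the origin and M lies 24.8 along u from C, so M = 24.8·u = (16.82, -18.23). Tangency of A1 to both parallel lines with radius 9.9 puts U and A at C ± 9.9·n: U = (7.276, 6.714), A = (-7.276, -6.714). Equal radii place E and K the same way about M: E = M + 9.9·n = (24.09, -11.51), K = M − 9.9·n = (9.543, -24.94). Then |CE| = |E − C| = 26.70.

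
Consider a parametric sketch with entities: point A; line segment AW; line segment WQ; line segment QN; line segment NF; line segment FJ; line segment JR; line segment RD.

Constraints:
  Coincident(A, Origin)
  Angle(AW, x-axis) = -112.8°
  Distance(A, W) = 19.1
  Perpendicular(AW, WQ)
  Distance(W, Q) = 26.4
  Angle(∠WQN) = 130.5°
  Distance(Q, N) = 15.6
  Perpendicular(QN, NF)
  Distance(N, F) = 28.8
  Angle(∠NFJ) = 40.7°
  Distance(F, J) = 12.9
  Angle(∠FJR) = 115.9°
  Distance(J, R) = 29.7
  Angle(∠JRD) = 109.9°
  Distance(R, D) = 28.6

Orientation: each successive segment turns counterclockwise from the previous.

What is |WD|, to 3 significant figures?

69.9

A is at the origin; AW runs at -112.8° with length 19.1, so W = (-7.40, -17.6). The perpendicularity gives WQ at right angles to AW, so WQ runs at -22.8°; with |WQ| = 26.4, Q = (16.9, -27.8). ∠WQN = 130.5° gives QN at 26.7° from the x-axis; with |QN| = 15.6, N = (30.9, -20.8). QN ⟂ NF, so NF runs at 117°; with |NF| = 28.8, F = (17.9, 4.90). ∠NFJ = 40.7° gives FJ at -104° from the x-axis; with |FJ| = 12.9, J = (14.8, -7.62). ∠FJR = 115.9° gives JR at -39.9° from the x-axis; with |JR| = 29.7, R = (37.6, -26.7). ∠JRD = 109.9° gives RD at 30.2° from the x-axis; with |RD| = 28.6, D = (62.3, -12.3). Then |WD| = |D − W| = 69.9.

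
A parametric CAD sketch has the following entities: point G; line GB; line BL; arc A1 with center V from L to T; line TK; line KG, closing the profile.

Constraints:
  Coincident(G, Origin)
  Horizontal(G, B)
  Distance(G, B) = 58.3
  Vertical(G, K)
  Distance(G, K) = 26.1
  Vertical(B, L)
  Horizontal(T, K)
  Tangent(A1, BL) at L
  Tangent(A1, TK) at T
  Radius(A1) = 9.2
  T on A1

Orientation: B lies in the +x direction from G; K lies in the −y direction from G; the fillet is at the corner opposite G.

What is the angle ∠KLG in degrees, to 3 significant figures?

25.1°

G is at the origin; G and B share the same y with |GB| = 58.3 and B on the +x side, so B = (58.3, 0.00). G and K share the same x with |GK| = 26.1 and K on the −y side, so K = (0.00, -26.1). The virtual corner opposite G is at (58.3, -26.1). Since A1 is tangent to BL there, VL ⟂ BL and A1 meets TK tangentially, so VT is at right angles to TK, with radius 9.2, so the center V sits 9.2 in from both sides at V = (49.1, -16.9). That places the tangent points at L = (58.3, -16.9) on BL and T = (49.1, -26.1) on TK. Then cos ∠KLG = LK·LG / (|LK||LG|), giving 25.1°.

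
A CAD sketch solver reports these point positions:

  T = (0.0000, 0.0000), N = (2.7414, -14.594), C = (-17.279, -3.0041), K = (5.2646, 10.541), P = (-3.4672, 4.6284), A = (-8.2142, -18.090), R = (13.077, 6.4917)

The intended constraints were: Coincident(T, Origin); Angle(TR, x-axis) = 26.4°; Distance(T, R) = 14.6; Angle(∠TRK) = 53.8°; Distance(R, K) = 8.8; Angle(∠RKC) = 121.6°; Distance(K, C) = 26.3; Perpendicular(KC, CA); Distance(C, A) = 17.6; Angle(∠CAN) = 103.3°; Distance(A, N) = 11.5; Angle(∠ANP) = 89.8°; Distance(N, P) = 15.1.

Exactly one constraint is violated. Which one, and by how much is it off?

Distance(N, P) = 15.1 — off by 5.10.

T = (0.00, 0.00) ✓; TR at 26.40° ✓; |TR| = 14.60 ✓; ∠TRK = 53.80° ✓; |RK| = 8.799 ✓; ∠RKC = 121.6° ✓; |KC| = 26.30 ✓; ∠(KC, CA) = 90.00° ✓; |CA| = 17.60 ✓; ∠CAN = 103.3° ✓; |AN| = 11.50 ✓; ∠ANP = 89.80° ✓; |NP| = 20.20 ✗.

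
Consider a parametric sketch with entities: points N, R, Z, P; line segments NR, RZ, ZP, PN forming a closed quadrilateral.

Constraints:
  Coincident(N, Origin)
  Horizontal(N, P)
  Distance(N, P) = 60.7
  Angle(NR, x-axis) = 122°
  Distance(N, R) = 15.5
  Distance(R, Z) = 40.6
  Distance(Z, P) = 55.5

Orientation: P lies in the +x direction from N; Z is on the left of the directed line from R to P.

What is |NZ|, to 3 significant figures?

45.8

N is at the origin; N and P share the same y with |NP| = 60.7 and P in +x, so P = (60.7, 0). NR runs at 122.0° with |NR| = 15.5, so R = (-8.21, 13.1). Z is determined by |RZ| = 40.6 and |ZP| = 55.5 together: it lies at the intersection of circle(R, 40.6) and circle(P, 55.5). With |RP| = 70.2, the foot of the radical line on RP is 24.9 from R and the perpendicular offset is √(40.6² − 24.9²) = 32.1. Taking the left-of-RP solution: Z = (22.2, 40.0).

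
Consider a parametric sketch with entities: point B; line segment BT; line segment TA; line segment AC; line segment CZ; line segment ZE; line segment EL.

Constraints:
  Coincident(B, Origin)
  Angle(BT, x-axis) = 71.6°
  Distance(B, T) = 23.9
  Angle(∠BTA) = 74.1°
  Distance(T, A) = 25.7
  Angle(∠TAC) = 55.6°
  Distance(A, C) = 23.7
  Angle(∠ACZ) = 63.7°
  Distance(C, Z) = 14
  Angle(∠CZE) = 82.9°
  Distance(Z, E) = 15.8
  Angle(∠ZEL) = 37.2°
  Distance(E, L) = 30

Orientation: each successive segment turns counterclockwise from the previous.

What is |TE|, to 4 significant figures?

20.13

B is at the origin; BT runs at 71.6° with length 23.9, so T = (7.544, 22.68). ∠BTA = 74.1° gives TA at 177.5° from the x-axis; with |TA| = 25.7, A = (-18.13, 23.80). ∠TAC = 55.6° gives AC at -58.10° from the x-axis; with |AC| = 23.7, C = (-5.608, 3.679). ∠ACZ = 63.7° gives CZ at 58.20° from the x-axis; with |CZ| = 14.0, Z = (1.770, 15.58). ∠CZE = 82.9° gives ZE at 155.3° from the x-axis; with |ZE| = 15.8, E = (-12.58, 22.18). Then |TE| = |E − T| = 20.13.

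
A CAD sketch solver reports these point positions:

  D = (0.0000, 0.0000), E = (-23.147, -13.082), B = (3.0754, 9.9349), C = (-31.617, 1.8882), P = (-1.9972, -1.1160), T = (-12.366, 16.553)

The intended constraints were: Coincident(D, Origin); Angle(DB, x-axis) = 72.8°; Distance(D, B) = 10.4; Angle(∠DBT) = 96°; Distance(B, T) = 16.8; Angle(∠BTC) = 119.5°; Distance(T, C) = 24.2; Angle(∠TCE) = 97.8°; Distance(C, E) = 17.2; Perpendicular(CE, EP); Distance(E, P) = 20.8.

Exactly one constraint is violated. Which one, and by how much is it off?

Distance(E, P) = 20.8 — off by 3.50.

D = (0.00, 0.00) ✓; DB at 72.80° ✓; |DB| = 10.40 ✓; ∠DBT = 96.00° ✓; |BT| = 16.80 ✓; ∠BTC = 119.5° ✓; |TC| = 24.20 ✓; ∠TCE = 97.80° ✓; |CE| = 17.20 ✓; ∠(CE, EP) = 90.00° ✓; |EP| = 24.30 ✗.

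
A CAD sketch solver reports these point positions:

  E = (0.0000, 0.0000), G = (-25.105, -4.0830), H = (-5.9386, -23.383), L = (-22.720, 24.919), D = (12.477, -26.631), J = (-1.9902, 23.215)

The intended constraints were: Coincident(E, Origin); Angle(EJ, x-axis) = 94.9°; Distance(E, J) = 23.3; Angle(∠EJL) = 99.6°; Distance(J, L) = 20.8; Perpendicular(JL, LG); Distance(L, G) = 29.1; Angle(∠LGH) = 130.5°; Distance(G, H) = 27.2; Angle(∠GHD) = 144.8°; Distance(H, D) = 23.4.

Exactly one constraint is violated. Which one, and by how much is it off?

Distance(H, D) = 23.4 — off by 4.70.

E = (0.00, 0.00) ✓; EJ at 94.90° ✓; |EJ| = 23.30 ✓; ∠EJL = 99.60° ✓; |JL| = 20.80 ✓; ∠(JL, LG) = 90.00° ✓; |LG| = 29.10 ✓; ∠LGH = 130.5° ✓; |GH| = 27.20 ✓; ∠GHD = 144.8° ✓; |HD| = 18.70 ✗.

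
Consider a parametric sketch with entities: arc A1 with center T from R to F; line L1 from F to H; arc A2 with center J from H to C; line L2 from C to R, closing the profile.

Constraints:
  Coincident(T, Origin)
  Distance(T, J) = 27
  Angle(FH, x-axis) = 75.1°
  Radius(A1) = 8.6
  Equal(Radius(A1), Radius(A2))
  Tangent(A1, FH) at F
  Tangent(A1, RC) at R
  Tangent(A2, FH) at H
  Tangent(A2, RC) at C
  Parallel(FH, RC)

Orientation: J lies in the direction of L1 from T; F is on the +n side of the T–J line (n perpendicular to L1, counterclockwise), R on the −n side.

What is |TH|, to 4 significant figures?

28.34

The slot axis is L1's direction at 75.1°, so u = (cos 75.1°, sin 75.1°) = (0.2571, 0.9664) and n = (−sin 75.1°, cos 75.1°) = (-0.9664, 0.2571). T is at the origin and J lies 27.0 along u from T, so J = 27.0·u = (6.943, 26.09). Tangency of A1 to both parallel lines with radius 8.6 puts F and R at T ± 8.6·n: F = (-8.311, 2.211), R = (8.311, -2.211). Equal radii place H and C the same way about J: H = J + 8.6·n = (-1.368, 28.30), C = J − 8.6·n = (15.25, 23.88). Then |TH| = |H − T| = 28.34.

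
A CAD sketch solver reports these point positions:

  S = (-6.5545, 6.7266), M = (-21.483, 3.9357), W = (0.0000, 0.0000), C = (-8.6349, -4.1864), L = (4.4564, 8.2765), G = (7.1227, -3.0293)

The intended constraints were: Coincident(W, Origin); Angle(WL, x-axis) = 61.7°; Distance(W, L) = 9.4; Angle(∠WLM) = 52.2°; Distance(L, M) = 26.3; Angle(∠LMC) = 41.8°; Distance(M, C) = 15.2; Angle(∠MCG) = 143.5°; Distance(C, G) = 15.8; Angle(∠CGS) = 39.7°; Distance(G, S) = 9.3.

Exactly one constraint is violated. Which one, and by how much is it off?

Distance(G, S) = 9.3 — off by 7.50.

W = (0.00, 0.00) ✓; WL at 61.70° ✓; |WL| = 9.400 ✓; ∠WLM = 52.20° ✓; |LM| = 26.30 ✓; ∠LMC = 41.80° ✓; |MC| = 15.20 ✓; ∠MCG = 143.5° ✓; |CG| = 15.80 ✓; ∠CGS = 39.70° ✓; |GS| = 16.80 ✗.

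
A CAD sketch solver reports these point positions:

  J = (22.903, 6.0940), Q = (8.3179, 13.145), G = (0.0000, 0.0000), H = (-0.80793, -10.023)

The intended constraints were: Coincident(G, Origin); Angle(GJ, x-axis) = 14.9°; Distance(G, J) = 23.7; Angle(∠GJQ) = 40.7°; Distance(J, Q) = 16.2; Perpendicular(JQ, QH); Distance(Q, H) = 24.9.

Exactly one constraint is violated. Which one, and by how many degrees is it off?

Perpendicular(JQ, QH) — off by 4.30°.

G = (0.00, 0.00) ✓; GJ at 14.90° ✓; |GJ| = 23.70 ✓; ∠GJQ = 40.70° ✓; |JQ| = 16.20 ✓; ∠(JQ, QH) = 94.30° ✗; |QH| = 24.90 ✓.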